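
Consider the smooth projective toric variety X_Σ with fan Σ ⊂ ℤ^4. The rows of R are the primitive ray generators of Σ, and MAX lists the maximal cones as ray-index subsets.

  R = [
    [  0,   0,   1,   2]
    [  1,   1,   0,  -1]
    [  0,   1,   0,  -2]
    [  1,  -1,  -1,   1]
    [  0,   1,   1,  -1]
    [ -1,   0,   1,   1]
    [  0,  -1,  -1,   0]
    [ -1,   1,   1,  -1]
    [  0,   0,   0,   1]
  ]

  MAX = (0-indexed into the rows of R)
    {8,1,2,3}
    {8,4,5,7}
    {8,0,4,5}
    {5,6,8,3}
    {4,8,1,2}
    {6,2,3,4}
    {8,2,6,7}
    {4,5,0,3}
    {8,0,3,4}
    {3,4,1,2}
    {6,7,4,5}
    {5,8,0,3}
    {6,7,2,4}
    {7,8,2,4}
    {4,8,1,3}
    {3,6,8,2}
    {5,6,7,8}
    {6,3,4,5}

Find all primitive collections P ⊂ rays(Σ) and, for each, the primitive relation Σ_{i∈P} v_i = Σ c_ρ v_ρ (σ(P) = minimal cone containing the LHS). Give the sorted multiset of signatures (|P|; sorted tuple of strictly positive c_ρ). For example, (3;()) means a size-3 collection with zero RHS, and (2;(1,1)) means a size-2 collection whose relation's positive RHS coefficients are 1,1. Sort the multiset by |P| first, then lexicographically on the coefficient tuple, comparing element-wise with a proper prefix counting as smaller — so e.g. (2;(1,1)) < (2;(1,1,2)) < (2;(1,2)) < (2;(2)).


12 minimal non-faces of Δ(Σ) (on 9 rays):

  P = {3,7}:  v_{3} + v_{7} = 0 — sig = (2;())
  P = {2,5}:  v_{2} + v_{5} = v_{7} — sig = (2;(1))
  P = {0,2}:  v_{0} + v_{2} = v_{4} + v_{8} — sig = (2;(1,1))
  P = {0,6}:  v_{0} + v_{6} = v_{3} + v_{5} — sig = (2;(1,1))
  P = {1,5}:  v_{1} + v_{5} = v_{4} + v_{8} — sig = (2;(1,1))
  P = {1,6}:  v_{1} + v_{6} = v_{2} + v_{3} — sig = (2;(1,1))
  P = {0,7}:  v_{0} + v_{7} = v_{4} + v_{5} + v_{8} — sig = (2;(1,1,1))
  P = {1,7}:  v_{1} + v_{7} = v_{2} + v_{4} + v_{8} — sig = (2;(1,1,1))
  P = {0,1}:  v_{0} + v_{1} = v_{3} + 2·v_{4} + 2·v_{8} — sig = (2;(1,2,2))
  P = {4,6,8}:  v_{4} + v_{6} + v_{8} = 0 — sig = (3;())
  P = {2,3,4,8}:  v_{2} + v_{3} + v_{4} + v_{8} = v_{1} — sig = (4;(1))
  P = {3,4,5,8}:  v_{3} + v_{4} + v_{5} + v_{8} = v_{0} — sig = (4;(1))

Sorted signature multiset PRS(X):
    |P|=2: 9 collections, coeffs (), (1), (1,1), (1,1), (1,1), (1,1), (1,1,1), (1,1,1), (1,2,2)
    |P|=3: 1 collection, coeffs ()
    |P|=4: 2 collections, coeffs (1), (1)


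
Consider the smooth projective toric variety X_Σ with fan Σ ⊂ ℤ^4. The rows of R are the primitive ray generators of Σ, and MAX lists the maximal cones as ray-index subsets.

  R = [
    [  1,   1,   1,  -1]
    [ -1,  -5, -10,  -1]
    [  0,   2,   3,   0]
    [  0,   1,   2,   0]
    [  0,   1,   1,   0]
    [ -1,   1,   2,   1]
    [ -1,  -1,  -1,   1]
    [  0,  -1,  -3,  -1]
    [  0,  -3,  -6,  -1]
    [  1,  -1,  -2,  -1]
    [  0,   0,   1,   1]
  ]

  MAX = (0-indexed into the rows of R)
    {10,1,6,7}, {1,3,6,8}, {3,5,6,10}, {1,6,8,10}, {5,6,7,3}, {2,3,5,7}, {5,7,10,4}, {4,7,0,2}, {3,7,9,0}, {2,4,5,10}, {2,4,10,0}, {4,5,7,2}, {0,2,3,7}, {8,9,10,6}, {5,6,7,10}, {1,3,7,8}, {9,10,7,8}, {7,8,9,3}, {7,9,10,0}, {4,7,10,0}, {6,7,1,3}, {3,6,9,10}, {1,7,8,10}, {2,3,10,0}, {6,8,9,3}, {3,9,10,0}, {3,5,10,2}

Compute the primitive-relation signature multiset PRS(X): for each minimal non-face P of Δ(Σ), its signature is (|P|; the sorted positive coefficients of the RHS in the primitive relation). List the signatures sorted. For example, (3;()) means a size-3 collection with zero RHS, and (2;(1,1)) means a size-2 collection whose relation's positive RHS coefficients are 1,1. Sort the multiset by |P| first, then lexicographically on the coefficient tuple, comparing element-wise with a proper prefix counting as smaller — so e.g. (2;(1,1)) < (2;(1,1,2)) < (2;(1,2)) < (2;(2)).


Minimal non-faces — 23 found among 11 rays, 27 max cones:

  P={0,6}:  v_{0} + v_{6} = 0  so sig = (2;())
  P={5,9}:  v_{5} + v_{9} = 0  so sig = (2;())
  P={0,5}:  v_{0} + v_{5} = v_{2}  so sig = (2;(1))
  P={2,6}:  v_{2} + v_{6} = v_{5}  so sig = (2;(1))
  P={2,8}:  v_{2} + v_{8} = v_{7}  so sig = (2;(1))
  P={2,9}:  v_{2} + v_{9} = v_{0}  so sig = (2;(1))
  P={3,4}:  v_{3} + v_{4} = v_{2}  so sig = (2;(1))
  P={0,1}:  v_{0} + v_{1} = v_{7} + v_{8}  so sig = (2;(1,1))
  P={0,8}:  v_{0} + v_{8} = v_{7} + v_{9}  so sig = (2;(1,1))
  P={5,8}:  v_{5} + v_{8} = v_{6} + v_{7}  so sig = (2;(1,1))
  P={4,6}:  v_{4} + v_{6} = v_{5} + v_{7} + v_{10}  so sig = (2;(1,1,1))
  P={4,9}:  v_{4} + v_{9} = v_{0} + v_{7} + v_{10}  so sig = (2;(1,1,1))
  P={1,4}:  v_{1} + v_{4} = v_{6} + 3·v_{7} + v_{10}  so sig = (2;(1,1,3))
  P={1,2}:  v_{1} + v_{2} = v_{6} + 2·v_{7}  so sig = (2;(1,2))
  P={4,8}:  v_{4} + v_{8} = 2·v_{7} + v_{10}  so sig = (2;(1,2))
  P={1,9}:  v_{1} + v_{9} = 2·v_{8}  so sig = (2;(2))
  P={1,5}:  v_{1} + v_{5} = 2·v_{6} + 2·v_{7}  so sig = (2;(2,2))
  P={3,7,10}:  v_{3} + v_{7} + v_{10} = 0  so sig = (3;())
  P={2,7,10}:  v_{2} + v_{7} + v_{10} = v_{4}  so sig = (3;(1))
  P={6,7,8}:  v_{6} + v_{7} + v_{8} = v_{1}  so sig = (3;(1))
  P={6,7,9}:  v_{6} + v_{7} + v_{9} = v_{8}  so sig = (3;(1))
  P={1,3,10}:  v_{1} + v_{3} + v_{10} = v_{6} + v_{8}  so sig = (3;(1,1))
  P={3,8,10}:  v_{3} + v_{8} + v_{10} = v_{6} + v_{9}  so sig = (3;(1,1))

Signatures (|P|; sorted positive RHS coefficients), sorted:
{ (2;()) ×2,  (2;(1)) ×5,  (2;(1,1)) ×3,  (2;(1,1,1)) ×2,  (2;(1,1,3)),  (2;(1,2)) ×2,  (2;(2)),  (2;(2,2)),  (3;()),  (3;(1)) ×3,  (3;(1,1)) ×2 }


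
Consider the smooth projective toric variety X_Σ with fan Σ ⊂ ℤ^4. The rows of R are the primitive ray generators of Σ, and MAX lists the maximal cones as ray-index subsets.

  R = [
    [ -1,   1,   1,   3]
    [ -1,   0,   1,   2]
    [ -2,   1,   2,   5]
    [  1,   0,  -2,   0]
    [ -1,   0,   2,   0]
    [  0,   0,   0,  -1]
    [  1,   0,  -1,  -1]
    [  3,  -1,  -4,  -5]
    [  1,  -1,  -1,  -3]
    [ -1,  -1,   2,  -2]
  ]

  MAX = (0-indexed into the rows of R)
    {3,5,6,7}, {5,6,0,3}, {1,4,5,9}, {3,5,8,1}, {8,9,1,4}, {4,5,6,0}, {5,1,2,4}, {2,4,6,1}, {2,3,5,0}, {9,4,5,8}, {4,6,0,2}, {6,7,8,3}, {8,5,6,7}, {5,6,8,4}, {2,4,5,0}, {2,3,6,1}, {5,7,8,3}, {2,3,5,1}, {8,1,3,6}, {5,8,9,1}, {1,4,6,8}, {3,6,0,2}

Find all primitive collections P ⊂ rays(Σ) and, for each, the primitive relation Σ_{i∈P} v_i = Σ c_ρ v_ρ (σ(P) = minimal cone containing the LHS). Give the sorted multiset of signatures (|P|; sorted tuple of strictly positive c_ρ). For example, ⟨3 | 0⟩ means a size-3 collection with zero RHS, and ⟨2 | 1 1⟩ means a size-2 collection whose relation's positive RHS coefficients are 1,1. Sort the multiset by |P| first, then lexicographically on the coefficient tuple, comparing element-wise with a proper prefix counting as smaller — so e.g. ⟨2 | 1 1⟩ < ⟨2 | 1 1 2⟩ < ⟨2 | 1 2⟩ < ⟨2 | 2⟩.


|primitive collections| = 17. Relations:

  • {0,8}:  v_{0} + v_{8} = 0  ⇒ sig = ⟨2 | 0⟩
  • {3,4}:  v_{3} + v_{4} = 0  ⇒ sig = ⟨2 | 0⟩
  • {0,1}:  v_{0} + v_{1} = v_{2}  ⇒ sig = ⟨2 | 1⟩
  • {2,7}:  v_{2} + v_{7} = v_{3}  ⇒ sig = ⟨2 | 1⟩
  • {2,8}:  v_{2} + v_{8} = v_{1}  ⇒ sig = ⟨2 | 1⟩
  • {1,7}:  v_{1} + v_{7} = v_{3} + v_{8}  ⇒ sig = ⟨2 | 1 1⟩
  • {6,9}:  v_{6} + v_{9} = v_{4} + v_{8}  ⇒ sig = ⟨2 | 1 1⟩
  • {0,7}:  v_{0} + v_{7} = v_{3} + v_{5} + v_{6}  ⇒ sig = ⟨2 | 1 1 1⟩
  • {0,9}:  v_{0} + v_{9} = v_{1} + v_{4} + v_{5}  ⇒ sig = ⟨2 | 1 1 1⟩
  • {3,9}:  v_{3} + v_{9} = v_{1} + v_{5} + v_{8}  ⇒ sig = ⟨2 | 1 1 1⟩
  • {4,7}:  v_{4} + v_{7} = v_{5} + v_{6} + v_{8}  ⇒ sig = ⟨2 | 1 1 1⟩
  • {2,9}:  v_{2} + v_{9} = 2·v_{1} + v_{4} + v_{5}  ⇒ sig = ⟨2 | 1 1 2⟩
  • {7,9}:  v_{7} + v_{9} = v_{5} + 2·v_{8}  ⇒ sig = ⟨2 | 1 2⟩
  • {1,5,6}:  v_{1} + v_{5} + v_{6} = 0  ⇒ sig = ⟨3 | 0⟩
  • {2,5,6}:  v_{2} + v_{5} + v_{6} = v_{0}  ⇒ sig = ⟨3 | 1⟩
  • {1,4,5,8}:  v_{1} + v_{4} + v_{5} + v_{8} = v_{9}  ⇒ sig = ⟨4 | 1⟩
  • {3,5,6,8}:  v_{3} + v_{5} + v_{6} + v_{8} = v_{7}  ⇒ sig = ⟨4 | 1⟩

Sorted signature multiset PRS(X):
    |P|=2: 13 collections, coeffs (), (), (1), (1), (1), (1,1), (1,1), (1,1,1), (1,1,1), (1,1,1), (1,1,1), (1,1,2), (1,2)
    |P|=3: 2 collections, coeffs (), (1)
    |P|=4: 2 collections, coeffs (1), (1)


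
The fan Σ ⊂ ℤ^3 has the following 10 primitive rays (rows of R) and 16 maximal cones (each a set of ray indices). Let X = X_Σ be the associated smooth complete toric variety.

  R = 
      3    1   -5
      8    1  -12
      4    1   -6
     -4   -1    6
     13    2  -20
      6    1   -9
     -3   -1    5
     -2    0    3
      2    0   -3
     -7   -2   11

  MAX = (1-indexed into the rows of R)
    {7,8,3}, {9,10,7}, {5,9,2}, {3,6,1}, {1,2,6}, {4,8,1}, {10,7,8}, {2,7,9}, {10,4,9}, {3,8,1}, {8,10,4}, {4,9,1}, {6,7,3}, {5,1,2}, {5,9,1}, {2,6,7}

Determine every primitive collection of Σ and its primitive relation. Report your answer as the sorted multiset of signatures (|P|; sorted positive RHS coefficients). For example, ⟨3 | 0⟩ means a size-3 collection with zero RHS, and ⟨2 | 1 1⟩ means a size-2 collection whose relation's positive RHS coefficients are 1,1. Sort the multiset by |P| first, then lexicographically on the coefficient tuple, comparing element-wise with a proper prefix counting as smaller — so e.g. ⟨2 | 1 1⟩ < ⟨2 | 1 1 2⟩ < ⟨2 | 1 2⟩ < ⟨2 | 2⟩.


Primitive collections (22):

  P = {1,7}:  v_{1} + v_{7} = 0  ⟹  sig = ⟨2 | 0⟩
  P = {3,4}:  v_{3} + v_{4} = 0  ⟹  sig = ⟨2 | 0⟩
  P = {8,9}:  v_{8} + v_{9} = 0  ⟹  sig = ⟨2 | 0⟩
  P = {1,10}:  v_{1} + v_{10} = v_{4}  ⟹  sig = ⟨2 | 1⟩
  P = {2,8}:  v_{2} + v_{8} = v_{6}  ⟹  sig = ⟨2 | 1⟩
  P = {3,9}:  v_{3} + v_{9} = v_{6}  ⟹  sig = ⟨2 | 1⟩
  P = {3,10}:  v_{3} + v_{10} = v_{7}  ⟹  sig = ⟨2 | 1⟩
  P = {4,6}:  v_{4} + v_{6} = v_{9}  ⟹  sig = ⟨2 | 1⟩
  P = {4,7}:  v_{4} + v_{7} = v_{10}  ⟹  sig = ⟨2 | 1⟩
  P = {6,8}:  v_{6} + v_{8} = v_{3}  ⟹  sig = ⟨2 | 1⟩
  P = {6,9}:  v_{6} + v_{9} = v_{2}  ⟹  sig = ⟨2 | 1⟩
  P = {5,7}:  v_{5} + v_{7} = v_{2} + v_{9}  ⟹  sig = ⟨2 | 1 1⟩
  P = {5,8}:  v_{5} + v_{8} = v_{1} + v_{2}  ⟹  sig = ⟨2 | 1 1⟩
  P = {6,10}:  v_{6} + v_{10} = v_{7} + v_{9}  ⟹  sig = ⟨2 | 1 1⟩
  P = {3,5}:  v_{3} + v_{5} = v_{1} + v_{2} + v_{6}  ⟹  sig = ⟨2 | 1 1 1⟩
  P = {2,10}:  v_{2} + v_{10} = v_{7} + 2·v_{9}  ⟹  sig = ⟨2 | 1 2⟩
  P = {5,6}:  v_{5} + v_{6} = v_{1} + 2·v_{2}  ⟹  sig = ⟨2 | 1 2⟩
  P = {4,5}:  v_{4} + v_{5} = v_{1} + 3·v_{9}  ⟹  sig = ⟨2 | 1 3⟩
  P = {2,3}:  v_{2} + v_{3} = 2·v_{6}  ⟹  sig = ⟨2 | 2⟩
  P = {2,4}:  v_{2} + v_{4} = 2·v_{9}  ⟹  sig = ⟨2 | 2⟩
  P = {5,10}:  v_{5} + v_{10} = 3·v_{9}  ⟹  sig = ⟨2 | 3⟩
  P = {1,2,9}:  v_{1} + v_{2} + v_{9} = v_{5}  ⟹  sig = ⟨3 | 1⟩

Hence PRS(X_Σ) =
    ⟨2 | 0⟩
    ⟨2 | 0⟩
    ⟨2 | 0⟩
    ⟨2 | 1⟩
    ⟨2 | 1⟩
    ⟨2 | 1⟩
    ⟨2 | 1⟩
    ⟨2 | 1⟩
    ⟨2 | 1⟩
    ⟨2 | 1⟩
    ⟨2 | 1⟩
    ⟨2 | 1 1⟩
    ⟨2 | 1 1⟩
    ⟨2 | 1 1⟩
    ⟨2 | 1 1 1⟩
    ⟨2 | 1 2⟩
    ⟨2 | 1 2⟩
    ⟨2 | 1 3⟩
    ⟨2 | 2⟩
    ⟨2 | 2⟩
    ⟨2 | 3⟩
    ⟨3 | 1⟩


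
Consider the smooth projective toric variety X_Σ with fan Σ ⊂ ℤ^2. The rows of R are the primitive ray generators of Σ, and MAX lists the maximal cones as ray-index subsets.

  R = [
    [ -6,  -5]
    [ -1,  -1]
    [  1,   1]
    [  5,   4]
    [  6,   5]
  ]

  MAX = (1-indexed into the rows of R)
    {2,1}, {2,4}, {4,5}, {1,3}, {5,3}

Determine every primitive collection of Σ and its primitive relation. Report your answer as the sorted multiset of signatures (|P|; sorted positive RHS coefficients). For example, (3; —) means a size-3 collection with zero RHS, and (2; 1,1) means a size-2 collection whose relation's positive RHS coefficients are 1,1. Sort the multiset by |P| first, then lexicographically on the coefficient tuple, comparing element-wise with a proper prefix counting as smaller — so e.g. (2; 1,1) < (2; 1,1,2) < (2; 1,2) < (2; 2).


The 5 primitive collections of Σ (r=5, n=2):

  {1,5}:  v_{1} + v_{5} = 0  so sig = (2; —)
  {2,3}:  v_{2} + v_{3} = 0  so sig = (2; —)
  {1,4}:  v_{1} + v_{4} = v_{2}  so sig = (2; 1)
  {2,5}:  v_{2} + v_{5} = v_{4}  so sig = (2; 1)
  {3,4}:  v_{3} + v_{4} = v_{5}  so sig = (2; 1)

Signatures (|P|; sorted positive RHS coefficients), sorted:
    |P|=2: 5 collections, coeffs (), (), (1), (1), (1)


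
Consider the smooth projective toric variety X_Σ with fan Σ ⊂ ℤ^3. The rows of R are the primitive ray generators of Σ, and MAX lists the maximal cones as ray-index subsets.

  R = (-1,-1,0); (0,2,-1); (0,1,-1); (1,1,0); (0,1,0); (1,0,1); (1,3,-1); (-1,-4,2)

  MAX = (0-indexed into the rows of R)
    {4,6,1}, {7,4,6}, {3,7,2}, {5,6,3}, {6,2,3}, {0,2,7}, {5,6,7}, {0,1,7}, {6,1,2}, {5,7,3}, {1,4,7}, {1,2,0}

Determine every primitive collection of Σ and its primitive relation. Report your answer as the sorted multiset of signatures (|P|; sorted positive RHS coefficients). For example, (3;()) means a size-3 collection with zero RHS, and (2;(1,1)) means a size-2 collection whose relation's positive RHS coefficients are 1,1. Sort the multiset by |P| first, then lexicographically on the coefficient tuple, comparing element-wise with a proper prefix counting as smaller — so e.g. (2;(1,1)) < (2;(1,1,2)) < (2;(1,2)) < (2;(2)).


14 collections generate NE(X_Σ); each relation:

  P={0,3}:  v_{0} + v_{3} = 0  →  sig = (2;())
  P={0,6}:  v_{0} + v_{6} = v_{1}  →  sig = (2;(1))
  P={1,3}:  v_{1} + v_{3} = v_{6}  →  sig = (2;(1))
  P={2,4}:  v_{2} + v_{4} = v_{1}  →  sig = (2;(1))
  P={2,5}:  v_{2} + v_{5} = v_{3}  →  sig = (2;(1))
  P={0,5}:  v_{0} + v_{5} = v_{6} + v_{7}  →  sig = (2;(1,1))
  P={0,4}:  v_{0} + v_{4} = 2·v_{1} + v_{7}  →  sig = (2;(1,2))
  P={1,5}:  v_{1} + v_{5} = 2·v_{6} + v_{7}  →  sig = (2;(1,2))
  P={3,4}:  v_{3} + v_{4} = 2·v_{6} + v_{7}  →  sig = (2;(1,2))
  P={4,5}:  v_{4} + v_{5} = 3·v_{6} + 2·v_{7}  →  sig = (2;(2,3))
  P={2,6,7}:  v_{2} + v_{6} + v_{7} = 0  →  sig = (3;())
  P={1,2,7}:  v_{1} + v_{2} + v_{7} = v_{0}  →  sig = (3;(1))
  P={1,6,7}:  v_{1} + v_{6} + v_{7} = v_{4}  →  sig = (3;(1))
  P={3,6,7}:  v_{3} + v_{6} + v_{7} = v_{5}  →  sig = (3;(1))

Signatures (|P|; sorted positive RHS coefficients), sorted:
{ (2;()),  (2;(1)) ×4,  (2;(1,1)),  (2;(1,2)) ×3,  (2;(2,3)),  (3;()),  (3;(1)) ×3 }


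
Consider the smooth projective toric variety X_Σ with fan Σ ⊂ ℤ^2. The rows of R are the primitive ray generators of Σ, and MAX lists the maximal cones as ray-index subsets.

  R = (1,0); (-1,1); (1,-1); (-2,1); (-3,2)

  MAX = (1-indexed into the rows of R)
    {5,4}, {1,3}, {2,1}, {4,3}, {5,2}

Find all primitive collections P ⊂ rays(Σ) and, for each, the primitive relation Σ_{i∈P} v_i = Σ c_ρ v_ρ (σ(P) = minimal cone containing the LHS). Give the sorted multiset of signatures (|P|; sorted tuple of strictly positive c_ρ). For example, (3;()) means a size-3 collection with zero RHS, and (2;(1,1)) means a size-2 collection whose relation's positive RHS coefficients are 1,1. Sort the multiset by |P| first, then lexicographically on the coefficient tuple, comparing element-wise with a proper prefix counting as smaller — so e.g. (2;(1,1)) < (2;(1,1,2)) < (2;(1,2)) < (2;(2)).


Primitive collections (5):

  {2,3}:  v_{2} + v_{3} = 0  →  sig = (2;())
  {1,4}:  v_{1} + v_{4} = v_{2}  →  sig = (2;(1))
  {2,4}:  v_{2} + v_{4} = v_{5}  →  sig = (2;(1))
  {3,5}:  v_{3} + v_{5} = v_{4}  →  sig = (2;(1))
  {1,5}:  v_{1} + v_{5} = 2·v_{2}  →  sig = (2;(2))

Hence PRS(X_Σ) =
{ (2;()),  (2;(1)) ×3,  (2;(2)) }


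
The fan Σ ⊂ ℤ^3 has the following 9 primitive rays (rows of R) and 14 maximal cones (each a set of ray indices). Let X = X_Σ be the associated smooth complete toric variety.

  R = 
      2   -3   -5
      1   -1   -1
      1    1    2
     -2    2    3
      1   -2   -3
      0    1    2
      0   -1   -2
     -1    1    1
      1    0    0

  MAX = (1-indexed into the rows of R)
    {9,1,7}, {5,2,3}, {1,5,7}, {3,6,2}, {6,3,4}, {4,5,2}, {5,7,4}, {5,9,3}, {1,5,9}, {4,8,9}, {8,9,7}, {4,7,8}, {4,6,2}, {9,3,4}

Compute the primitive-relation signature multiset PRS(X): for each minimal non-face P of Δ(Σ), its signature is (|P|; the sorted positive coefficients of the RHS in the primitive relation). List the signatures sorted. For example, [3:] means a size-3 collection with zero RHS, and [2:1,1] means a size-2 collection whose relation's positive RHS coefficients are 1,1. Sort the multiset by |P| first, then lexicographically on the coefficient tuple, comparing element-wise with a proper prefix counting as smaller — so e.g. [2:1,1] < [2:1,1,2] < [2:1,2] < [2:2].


The 20 primitive collections of Σ (r=9, n=3):

  • {2,8}:  v_{2} + v_{8} = 0  ⇒ sig = [2:]
  • {6,7}:  v_{6} + v_{7} = 0  ⇒ sig = [2:]
  • {1,4}:  v_{1} + v_{4} = v_{7}  ⇒ sig = [2:1]
  • {2,7}:  v_{2} + v_{7} = v_{5}  ⇒ sig = [2:1]
  • {3,7}:  v_{3} + v_{7} = v_{9}  ⇒ sig = [2:1]
  • {5,6}:  v_{5} + v_{6} = v_{2}  ⇒ sig = [2:1]
  • {5,8}:  v_{5} + v_{8} = v_{7}  ⇒ sig = [2:1]
  • {6,9}:  v_{6} + v_{9} = v_{3}  ⇒ sig = [2:1]
  • {1,6}:  v_{1} + v_{6} = v_{5} + v_{9}  ⇒ sig = [2:1,1]
  • {2,9}:  v_{2} + v_{9} = v_{3} + v_{5}  ⇒ sig = [2:1,1]
  • {6,8}:  v_{6} + v_{8} = v_{4} + v_{9}  ⇒ sig = [2:1,1]
  • {1,2}:  v_{1} + v_{2} = 2·v_{5} + v_{9}  ⇒ sig = [2:1,2]
  • {1,3}:  v_{1} + v_{3} = v_{5} + 2·v_{9}  ⇒ sig = [2:1,2]
  • {1,8}:  v_{1} + v_{8} = 2·v_{7} + v_{9}  ⇒ sig = [2:1,2]
  • {3,8}:  v_{3} + v_{8} = v_{4} + 2·v_{9}  ⇒ sig = [2:1,2]
  • {4,5,9}:  v_{4} + v_{5} + v_{9} = 0  ⇒ sig = [3:]
  • {3,4,5}:  v_{3} + v_{4} + v_{5} = v_{6}  ⇒ sig = [3:1]
  • {4,7,9}:  v_{4} + v_{7} + v_{9} = v_{8}  ⇒ sig = [3:1]
  • {5,7,9}:  v_{5} + v_{7} + v_{9} = v_{1}  ⇒ sig = [3:1]
  • {2,3,4}:  v_{2} + v_{3} + v_{4} = 2·v_{6}  ⇒ sig = [3:2]

Hence PRS(X_Σ) =
    |P|=2: 15 collections, coeffs (), (), (1), (1), (1), (1), (1), (1), (1,1), (1,1), (1,1), (1,2), (1,2), (1,2), (1,2)
    |P|=3: 5 collections, coeffs (), (1), (1), (1), (2)


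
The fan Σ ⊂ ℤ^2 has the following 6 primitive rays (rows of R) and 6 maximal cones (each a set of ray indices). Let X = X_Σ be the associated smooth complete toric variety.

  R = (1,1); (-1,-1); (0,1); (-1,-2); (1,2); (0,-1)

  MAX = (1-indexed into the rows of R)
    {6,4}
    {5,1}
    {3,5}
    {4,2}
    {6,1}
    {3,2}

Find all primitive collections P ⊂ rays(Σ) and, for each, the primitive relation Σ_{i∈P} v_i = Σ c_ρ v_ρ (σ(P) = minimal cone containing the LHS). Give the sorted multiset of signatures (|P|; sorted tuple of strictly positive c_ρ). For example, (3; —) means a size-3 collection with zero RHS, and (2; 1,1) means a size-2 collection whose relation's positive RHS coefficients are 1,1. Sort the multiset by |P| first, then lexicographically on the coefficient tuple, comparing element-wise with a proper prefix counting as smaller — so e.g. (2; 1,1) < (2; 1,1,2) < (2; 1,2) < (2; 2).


Primitive collections (9):

  P={1,2}:  v_{1} + v_{2} = 0 — sig = (2; —)
  P={3,6}:  v_{3} + v_{6} = 0 — sig = (2; —)
  P={4,5}:  v_{4} + v_{5} = 0 — sig = (2; —)
  P={1,3}:  v_{1} + v_{3} = v_{5} — sig = (2; 1)
  P={1,4}:  v_{1} + v_{4} = v_{6} — sig = (2; 1)
  P={2,5}:  v_{2} + v_{5} = v_{3} — sig = (2; 1)
  P={2,6}:  v_{2} + v_{6} = v_{4} — sig = (2; 1)
  P={3,4}:  v_{3} + v_{4} = v_{2} — sig = (2; 1)
  P={5,6}:  v_{5} + v_{6} = v_{1} — sig = (2; 1)

so the primitive-relation signature multiset is
    (2; —)
    (2; —)
    (2; —)
    (2; 1)
    (2; 1)
    (2; 1)
    (2; 1)
    (2; 1)
    (2; 1)


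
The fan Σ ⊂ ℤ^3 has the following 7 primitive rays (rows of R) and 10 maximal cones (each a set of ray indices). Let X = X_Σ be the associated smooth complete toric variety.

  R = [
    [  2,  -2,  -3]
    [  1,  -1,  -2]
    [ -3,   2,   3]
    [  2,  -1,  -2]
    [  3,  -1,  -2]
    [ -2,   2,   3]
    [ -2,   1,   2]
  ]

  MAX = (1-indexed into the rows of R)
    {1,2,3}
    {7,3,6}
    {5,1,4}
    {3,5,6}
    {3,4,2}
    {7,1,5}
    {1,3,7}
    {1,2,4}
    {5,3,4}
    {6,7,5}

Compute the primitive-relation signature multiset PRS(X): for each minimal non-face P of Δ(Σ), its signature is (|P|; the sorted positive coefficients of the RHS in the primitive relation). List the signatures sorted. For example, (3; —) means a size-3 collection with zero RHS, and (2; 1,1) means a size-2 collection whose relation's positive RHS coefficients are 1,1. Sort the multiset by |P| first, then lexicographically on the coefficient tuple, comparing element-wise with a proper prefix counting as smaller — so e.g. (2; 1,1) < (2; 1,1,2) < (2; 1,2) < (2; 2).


Δ(Σ) — 7 vertices, 9 min non-faces:

  P = {1,6}:  v_{1} + v_{6} = 0  ⟹  sig = (2; —)
  P = {4,7}:  v_{4} + v_{7} = 0  ⟹  sig = (2; —)
  P = {2,6}:  v_{2} + v_{6} = v_{3} + v_{4}  ⟹  sig = (2; 1,1)
  P = {2,7}:  v_{2} + v_{7} = v_{1} + v_{3}  ⟹  sig = (2; 1,1)
  P = {4,6}:  v_{4} + v_{6} = v_{3} + v_{5}  ⟹  sig = (2; 1,1)
  P = {2,5}:  v_{2} + v_{5} = 2·v_{4}  ⟹  sig = (2; 2)
  P = {1,3,4}:  v_{1} + v_{3} + v_{4} = v_{2}  ⟹  sig = (3; 1)
  P = {1,3,5}:  v_{1} + v_{3} + v_{5} = v_{4}  ⟹  sig = (3; 1)
  P = {3,5,7}:  v_{3} + v_{5} + v_{7} = v_{6}  ⟹  sig = (3; 1)

so the primitive-relation signature multiset is
    (2; —)
    (2; —)
    (2; 1,1)
    (2; 1,1)
    (2; 1,1)
    (2; 2)
    (3; 1)
    (3; 1)
    (3; 1)


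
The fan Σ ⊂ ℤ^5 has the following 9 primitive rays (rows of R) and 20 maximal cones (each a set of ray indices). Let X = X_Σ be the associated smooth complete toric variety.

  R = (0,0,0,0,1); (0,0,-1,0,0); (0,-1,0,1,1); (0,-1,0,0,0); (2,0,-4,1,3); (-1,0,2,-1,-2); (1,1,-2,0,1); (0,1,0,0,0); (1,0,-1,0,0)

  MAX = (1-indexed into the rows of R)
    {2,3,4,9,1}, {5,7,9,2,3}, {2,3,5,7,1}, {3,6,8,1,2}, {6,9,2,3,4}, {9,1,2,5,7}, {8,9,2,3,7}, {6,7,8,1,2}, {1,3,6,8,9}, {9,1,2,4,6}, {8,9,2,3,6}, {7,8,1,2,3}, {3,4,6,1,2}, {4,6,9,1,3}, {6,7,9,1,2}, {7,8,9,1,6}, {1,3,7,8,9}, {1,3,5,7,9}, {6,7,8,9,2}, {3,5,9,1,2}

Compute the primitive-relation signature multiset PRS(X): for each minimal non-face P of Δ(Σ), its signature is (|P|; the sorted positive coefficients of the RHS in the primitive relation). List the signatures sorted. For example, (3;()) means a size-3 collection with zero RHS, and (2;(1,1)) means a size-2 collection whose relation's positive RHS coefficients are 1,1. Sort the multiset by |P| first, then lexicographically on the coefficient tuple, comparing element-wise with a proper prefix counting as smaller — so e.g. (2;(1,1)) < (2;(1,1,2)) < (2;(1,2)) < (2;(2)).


|primitive collections| = 9. Relations:

  P = {4,8}:  v_{4} + v_{8} = 0  ⟹  sig = (2;())
  P = {4,7}:  v_{4} + v_{7} = v_{1} + v_{2} + v_{9}  ⟹  sig = (2;(1,1,1))
  P = {5,6}:  v_{5} + v_{6} = v_{1} + v_{2} + v_{9}  ⟹  sig = (2;(1,1,1))
  P = {5,8}:  v_{5} + v_{8} = v_{3} + 2·v_{7}  ⟹  sig = (2;(1,2))
  P = {4,5}:  v_{4} + v_{5} = 2·v_{1} + 2·v_{2} + v_{3} + 2·v_{9}  ⟹  sig = (2;(1,2,2,2))
  P = {3,6,7}:  v_{3} + v_{6} + v_{7} = 0  ⟹  sig = (3;())
  P = {1,2,8,9}:  v_{1} + v_{2} + v_{8} + v_{9} = v_{7}  ⟹  sig = (4;(1))
  P = {1,2,3,6,9}:  v_{1} + v_{2} + v_{3} + v_{6} + v_{9} = v_{4}  ⟹  sig = (5;(1))
  P = {1,2,3,7,9}:  v_{1} + v_{2} + v_{3} + v_{7} + v_{9} = v_{5}  ⟹  sig = (5;(1))

so the primitive-relation signature multiset is
    |P|=2: 5 collections, coeffs (), (1,1,1), (1,1,1), (1,2), (1,2,2,2)
    |P|=3: 1 collection, coeffs ()
    |P|=4: 1 collection, coeffs (1)
    |P|=5: 2 collections, coeffs (1), (1)


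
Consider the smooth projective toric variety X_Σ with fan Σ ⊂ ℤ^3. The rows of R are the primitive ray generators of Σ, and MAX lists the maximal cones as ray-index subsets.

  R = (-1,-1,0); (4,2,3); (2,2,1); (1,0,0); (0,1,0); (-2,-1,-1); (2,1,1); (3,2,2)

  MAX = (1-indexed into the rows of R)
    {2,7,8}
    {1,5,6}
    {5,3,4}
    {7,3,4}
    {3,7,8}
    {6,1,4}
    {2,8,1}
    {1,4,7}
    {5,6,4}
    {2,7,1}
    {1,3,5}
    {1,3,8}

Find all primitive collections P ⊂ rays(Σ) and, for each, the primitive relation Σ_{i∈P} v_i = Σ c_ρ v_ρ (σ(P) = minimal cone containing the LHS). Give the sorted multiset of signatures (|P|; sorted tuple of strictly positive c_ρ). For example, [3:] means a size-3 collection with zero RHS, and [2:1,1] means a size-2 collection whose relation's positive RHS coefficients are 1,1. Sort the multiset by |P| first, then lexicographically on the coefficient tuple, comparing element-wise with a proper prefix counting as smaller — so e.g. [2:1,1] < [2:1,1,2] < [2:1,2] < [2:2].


Σ has 14 primitive collections:

  P={6,7}:  v_{6} + v_{7} = 0 ; sig = [2:]
  P={3,6}:  v_{3} + v_{6} = v_{5} ; sig = [2:1]
  P={5,7}:  v_{5} + v_{7} = v_{3} ; sig = [2:1]
  P={2,6}:  v_{2} + v_{6} = v_{1} + v_{8} ; sig = [2:1,1]
  P={6,8}:  v_{6} + v_{8} = v_{1} + v_{3} ; sig = [2:1,1]
  P={2,5}:  v_{2} + v_{5} = v_{1} + v_{3} + v_{8} ; sig = [2:1,1,1]
  P={5,8}:  v_{5} + v_{8} = v_{1} + 2·v_{3} ; sig = [2:1,2]
  P={2,4}:  v_{2} + v_{4} = v_{1} + 3·v_{7} ; sig = [2:1,3]
  P={2,3}:  v_{2} + v_{3} = 2·v_{8} ; sig = [2:2]
  P={4,8}:  v_{4} + v_{8} = 2·v_{7} ; sig = [2:2]
  P={1,4,5}:  v_{1} + v_{4} + v_{5} = 0 ; sig = [3:]
  P={1,3,4}:  v_{1} + v_{3} + v_{4} = v_{7} ; sig = [3:1]
  P={1,3,7}:  v_{1} + v_{3} + v_{7} = v_{8} ; sig = [3:1]
  P={1,7,8}:  v_{1} + v_{7} + v_{8} = v_{2} ; sig = [3:1]

Hence PRS(X_Σ) =
[[2:], [2:1], [2:1], [2:1,1], [2:1,1], [2:1,1,1], [2:1,2], [2:1,3], [2:2], [2:2], [3:], [3:1], [3:1], [3:1]]


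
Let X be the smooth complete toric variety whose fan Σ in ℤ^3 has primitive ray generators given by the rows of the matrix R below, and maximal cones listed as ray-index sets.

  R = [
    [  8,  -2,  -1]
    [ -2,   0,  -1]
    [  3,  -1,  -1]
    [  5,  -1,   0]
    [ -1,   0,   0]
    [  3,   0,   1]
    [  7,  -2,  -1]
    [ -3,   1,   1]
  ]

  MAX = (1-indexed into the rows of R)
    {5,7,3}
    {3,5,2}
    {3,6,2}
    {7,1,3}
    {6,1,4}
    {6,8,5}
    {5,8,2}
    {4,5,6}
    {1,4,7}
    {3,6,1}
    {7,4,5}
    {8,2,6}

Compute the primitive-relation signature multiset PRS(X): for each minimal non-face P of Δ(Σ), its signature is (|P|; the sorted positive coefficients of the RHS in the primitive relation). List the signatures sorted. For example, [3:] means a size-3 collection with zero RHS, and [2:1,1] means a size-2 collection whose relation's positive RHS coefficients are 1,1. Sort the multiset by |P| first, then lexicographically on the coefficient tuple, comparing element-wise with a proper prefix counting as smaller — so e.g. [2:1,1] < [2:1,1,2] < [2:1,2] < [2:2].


The 12 primitive collections of Σ (r=8, n=3):

  {3,8}:  v_{3} + v_{8} = 0 — sig = [2:]
  {1,5}:  v_{1} + v_{5} = v_{7} — sig = [2:1]
  {1,8}:  v_{1} + v_{8} = v_{4} — sig = [2:1]
  {2,4}:  v_{2} + v_{4} = v_{3} — sig = [2:1]
  {3,4}:  v_{3} + v_{4} = v_{1} — sig = [2:1]
  {4,8}:  v_{4} + v_{8} = v_{5} + v_{6} — sig = [2:1,1]
  {7,8}:  v_{7} + v_{8} = v_{4} + v_{5} — sig = [2:1,1]
  {2,7}:  v_{2} + v_{7} = 2·v_{3} + v_{5} — sig = [2:1,2]
  {1,2}:  v_{1} + v_{2} = 2·v_{3} — sig = [2:2]
  {6,7}:  v_{6} + v_{7} = 2·v_{4} — sig = [2:2]
  {2,5,6}:  v_{2} + v_{5} + v_{6} = 0 — sig = [3:]
  {3,5,6}:  v_{3} + v_{5} + v_{6} = v_{4} — sig = [3:1]

Sorted signature multiset PRS(X):
    [2:]
    [2:1]
    [2:1]
    [2:1]
    [2:1]
    [2:1,1]
    [2:1,1]
    [2:1,2]
    [2:2]
    [2:2]
    [3:]
    [3:1]


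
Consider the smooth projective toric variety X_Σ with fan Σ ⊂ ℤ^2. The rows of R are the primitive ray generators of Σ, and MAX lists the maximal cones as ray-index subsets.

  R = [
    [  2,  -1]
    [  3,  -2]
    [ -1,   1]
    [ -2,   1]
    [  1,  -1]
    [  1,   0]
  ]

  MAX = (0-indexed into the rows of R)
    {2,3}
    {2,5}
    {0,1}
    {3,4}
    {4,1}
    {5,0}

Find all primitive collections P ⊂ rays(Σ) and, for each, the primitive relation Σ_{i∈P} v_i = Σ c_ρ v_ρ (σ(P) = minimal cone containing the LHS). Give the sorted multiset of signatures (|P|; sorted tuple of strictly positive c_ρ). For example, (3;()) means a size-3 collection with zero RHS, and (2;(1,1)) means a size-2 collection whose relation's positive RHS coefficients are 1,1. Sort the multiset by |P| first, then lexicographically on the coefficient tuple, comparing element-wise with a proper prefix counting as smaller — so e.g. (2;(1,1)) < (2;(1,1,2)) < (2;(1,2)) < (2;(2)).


Δ(Σ) — 6 vertices, 9 min non-faces:

  P={0,3}:  v_{0} + v_{3} = 0  so sig = (2;())
  P={2,4}:  v_{2} + v_{4} = 0  so sig = (2;())
  P={0,2}:  v_{0} + v_{2} = v_{5}  so sig = (2;(1))
  P={0,4}:  v_{0} + v_{4} = v_{1}  so sig = (2;(1))
  P={1,2}:  v_{1} + v_{2} = v_{0}  so sig = (2;(1))
  P={1,3}:  v_{1} + v_{3} = v_{4}  so sig = (2;(1))
  P={3,5}:  v_{3} + v_{5} = v_{2}  so sig = (2;(1))
  P={4,5}:  v_{4} + v_{5} = v_{0}  so sig = (2;(1))
  P={1,5}:  v_{1} + v_{5} = 2·v_{0}  so sig = (2;(2))

Signatures (|P|; sorted positive RHS coefficients), sorted:
[(2;()), (2;()), (2;(1)), (2;(1)), (2;(1)), (2;(1)), (2;(1)), (2;(1)), (2;(2))]


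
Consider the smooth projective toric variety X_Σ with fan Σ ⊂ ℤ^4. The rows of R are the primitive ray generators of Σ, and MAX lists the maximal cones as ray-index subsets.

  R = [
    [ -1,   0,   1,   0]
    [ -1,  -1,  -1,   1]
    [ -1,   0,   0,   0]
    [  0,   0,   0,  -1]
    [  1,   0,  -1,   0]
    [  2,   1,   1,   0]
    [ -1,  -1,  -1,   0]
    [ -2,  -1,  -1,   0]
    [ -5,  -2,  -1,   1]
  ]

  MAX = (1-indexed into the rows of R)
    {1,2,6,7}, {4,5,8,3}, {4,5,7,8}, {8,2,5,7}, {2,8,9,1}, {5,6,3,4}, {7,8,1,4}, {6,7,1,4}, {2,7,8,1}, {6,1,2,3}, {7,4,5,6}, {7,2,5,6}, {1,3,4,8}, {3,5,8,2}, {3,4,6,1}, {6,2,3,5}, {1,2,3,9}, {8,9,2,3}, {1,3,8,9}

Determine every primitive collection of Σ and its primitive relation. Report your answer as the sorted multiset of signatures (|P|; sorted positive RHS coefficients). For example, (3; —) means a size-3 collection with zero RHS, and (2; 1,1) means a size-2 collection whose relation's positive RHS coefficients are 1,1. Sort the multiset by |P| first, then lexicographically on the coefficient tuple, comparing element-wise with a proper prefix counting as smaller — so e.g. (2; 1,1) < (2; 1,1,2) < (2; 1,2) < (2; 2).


The 9 primitive collections of Σ (r=9, n=4):

  {1,5}:  v_{1} + v_{5} = 0  ⟹  sig = (2; —)
  {6,8}:  v_{6} + v_{8} = 0  ⟹  sig = (2; —)
  {2,4}:  v_{2} + v_{4} = v_{7}  ⟹  sig = (2; 1)
  {3,7}:  v_{3} + v_{7} = v_{8}  ⟹  sig = (2; 1)
  {5,9}:  v_{5} + v_{9} = v_{2} + v_{3} + v_{8}  ⟹  sig = (2; 1,1,1)
  {6,9}:  v_{6} + v_{9} = v_{1} + v_{2} + v_{3}  ⟹  sig = (2; 1,1,1)
  {7,9}:  v_{7} + v_{9} = v_{1} + v_{2} + 2·v_{8}  ⟹  sig = (2; 1,1,2)
  {4,9}:  v_{4} + v_{9} = v_{1} + 2·v_{8}  ⟹  sig = (2; 1,2)
  {1,2,3,8}:  v_{1} + v_{2} + v_{3} + v_{8} = v_{9}  ⟹  sig = (4; 1)

Sorted signature multiset PRS(X):
[(2; —), (2; —), (2; 1), (2; 1), (2; 1,1,1), (2; 1,1,1), (2; 1,1,2), (2; 1,2), (4; 1)]


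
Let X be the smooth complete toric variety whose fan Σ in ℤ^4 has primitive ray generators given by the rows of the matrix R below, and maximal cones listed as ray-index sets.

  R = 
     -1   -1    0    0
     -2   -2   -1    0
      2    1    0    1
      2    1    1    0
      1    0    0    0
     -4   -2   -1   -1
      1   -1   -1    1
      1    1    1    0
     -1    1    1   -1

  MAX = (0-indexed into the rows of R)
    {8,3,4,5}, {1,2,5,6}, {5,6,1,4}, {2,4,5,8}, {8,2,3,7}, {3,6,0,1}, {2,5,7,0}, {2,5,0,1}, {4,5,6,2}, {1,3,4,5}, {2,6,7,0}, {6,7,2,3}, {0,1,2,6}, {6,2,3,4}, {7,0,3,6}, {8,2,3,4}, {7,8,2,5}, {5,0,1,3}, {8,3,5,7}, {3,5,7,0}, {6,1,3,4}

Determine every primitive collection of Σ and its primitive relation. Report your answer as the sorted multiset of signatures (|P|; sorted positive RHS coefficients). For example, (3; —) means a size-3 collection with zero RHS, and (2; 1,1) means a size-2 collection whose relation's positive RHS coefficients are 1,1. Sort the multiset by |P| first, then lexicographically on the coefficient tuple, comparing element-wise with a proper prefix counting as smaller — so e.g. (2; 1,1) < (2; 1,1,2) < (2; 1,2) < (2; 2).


Primitive collections (13):

  P={6,8}:  v_{6} + v_{8} = 0  →  sig = (2; —)
  P={1,7}:  v_{1} + v_{7} = v_{0}  →  sig = (2; 1)
  P={4,7}:  v_{4} + v_{7} = v_{3}  →  sig = (2; 1)
  P={0,4}:  v_{0} + v_{4} = v_{1} + v_{3}  →  sig = (2; 1,1)
  P={1,8}:  v_{1} + v_{8} = v_{5} + v_{7}  →  sig = (2; 1,1)
  P={0,8}:  v_{0} + v_{8} = v_{5} + 2·v_{7}  →  sig = (2; 1,2)
  P={2,3,5}:  v_{2} + v_{3} + v_{5} = 0  →  sig = (3; —)
  P={1,2,4}:  v_{1} + v_{2} + v_{4} = v_{6}  →  sig = (3; 1)
  P={5,6,7}:  v_{5} + v_{6} + v_{7} = v_{1}  →  sig = (3; 1)
  P={1,2,3}:  v_{1} + v_{2} + v_{3} = v_{6} + v_{7}  →  sig = (3; 1,1)
  P={3,5,6}:  v_{3} + v_{5} + v_{6} = v_{1} + v_{4}  →  sig = (3; 1,1)
  P={0,2,3}:  v_{0} + v_{2} + v_{3} = v_{6} + 2·v_{7}  →  sig = (3; 1,2)
  P={0,5,6}:  v_{0} + v_{5} + v_{6} = 2·v_{1}  →  sig = (3; 2)

so the primitive-relation signature multiset is
    |P|=2: 6 collections, coeffs (), (1), (1), (1,1), (1,1), (1,2)
    |P|=3: 7 collections, coeffs (), (1), (1), (1,1), (1,1), (1,2), (2)


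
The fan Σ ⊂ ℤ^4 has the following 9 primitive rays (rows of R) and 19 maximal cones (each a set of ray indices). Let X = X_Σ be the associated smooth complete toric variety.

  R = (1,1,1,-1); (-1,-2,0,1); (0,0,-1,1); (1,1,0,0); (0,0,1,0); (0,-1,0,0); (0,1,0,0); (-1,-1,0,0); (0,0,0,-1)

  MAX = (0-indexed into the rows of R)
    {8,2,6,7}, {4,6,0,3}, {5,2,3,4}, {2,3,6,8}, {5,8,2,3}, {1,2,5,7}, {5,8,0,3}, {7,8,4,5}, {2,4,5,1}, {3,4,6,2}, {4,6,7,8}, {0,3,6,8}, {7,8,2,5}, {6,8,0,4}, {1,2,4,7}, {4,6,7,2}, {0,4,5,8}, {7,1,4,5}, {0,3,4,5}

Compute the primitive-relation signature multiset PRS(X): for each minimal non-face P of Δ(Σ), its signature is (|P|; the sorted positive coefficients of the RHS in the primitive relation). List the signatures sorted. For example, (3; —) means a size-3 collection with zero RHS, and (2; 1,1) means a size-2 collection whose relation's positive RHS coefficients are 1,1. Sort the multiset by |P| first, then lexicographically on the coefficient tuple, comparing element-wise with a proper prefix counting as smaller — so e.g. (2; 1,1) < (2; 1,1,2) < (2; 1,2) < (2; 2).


Σ has 11 primitive collections:

  P = {3,7}:  v_{3} + v_{7} = 0  so sig = (2; —)
  P = {5,6}:  v_{5} + v_{6} = 0  so sig = (2; —)
  P = {0,2}:  v_{0} + v_{2} = v_{3}  so sig = (2; 1)
  P = {0,1}:  v_{0} + v_{1} = v_{4} + v_{5}  so sig = (2; 1,1)
  P = {0,7}:  v_{0} + v_{7} = v_{4} + v_{8}  so sig = (2; 1,1)
  P = {1,8}:  v_{1} + v_{8} = v_{5} + v_{7}  so sig = (2; 1,1)
  P = {1,3}:  v_{1} + v_{3} = v_{2} + v_{4} + v_{5}  so sig = (2; 1,1,1)
  P = {1,6}:  v_{1} + v_{6} = v_{2} + v_{4} + v_{7}  so sig = (2; 1,1,1)
  P = {2,4,8}:  v_{2} + v_{4} + v_{8} = 0  so sig = (3; —)
  P = {3,4,8}:  v_{3} + v_{4} + v_{8} = v_{0}  so sig = (3; 1)
  P = {2,4,5,7}:  v_{2} + v_{4} + v_{5} + v_{7} = v_{1}  so sig = (4; 1)

Hence PRS(X_Σ) =
[(2; —), (2; —), (2; 1), (2; 1,1), (2; 1,1), (2; 1,1), (2; 1,1,1), (2; 1,1,1), (3; —), (3; 1), (4; 1)]


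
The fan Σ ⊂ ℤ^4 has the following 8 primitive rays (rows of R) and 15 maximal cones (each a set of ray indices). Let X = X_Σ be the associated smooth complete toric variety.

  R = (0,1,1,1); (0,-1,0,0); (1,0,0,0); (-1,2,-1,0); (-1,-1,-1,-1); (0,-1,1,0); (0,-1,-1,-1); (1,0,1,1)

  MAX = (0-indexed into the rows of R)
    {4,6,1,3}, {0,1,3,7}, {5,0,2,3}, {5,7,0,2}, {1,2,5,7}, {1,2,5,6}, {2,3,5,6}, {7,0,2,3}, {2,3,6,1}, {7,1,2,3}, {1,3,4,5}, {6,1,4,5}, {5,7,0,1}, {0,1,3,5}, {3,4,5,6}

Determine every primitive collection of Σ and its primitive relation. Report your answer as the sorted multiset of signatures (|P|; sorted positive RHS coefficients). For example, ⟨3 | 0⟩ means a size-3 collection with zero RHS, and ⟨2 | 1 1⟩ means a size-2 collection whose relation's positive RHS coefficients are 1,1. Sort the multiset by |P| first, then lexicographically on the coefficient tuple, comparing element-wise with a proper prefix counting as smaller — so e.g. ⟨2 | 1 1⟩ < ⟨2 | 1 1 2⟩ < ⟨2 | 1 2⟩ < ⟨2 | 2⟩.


Minimal non-faces — 9 found among 8 rays, 15 max cones:

  P={0,6}:  v_{0} + v_{6} = 0  →  sig = ⟨2 | 0⟩
  P={2,4}:  v_{2} + v_{4} = v_{6}  →  sig = ⟨2 | 1⟩
  P={4,7}:  v_{4} + v_{7} = v_{1}  →  sig = ⟨2 | 1⟩
  P={6,7}:  v_{6} + v_{7} = v_{1} + v_{2}  →  sig = ⟨2 | 1 1⟩
  P={0,4}:  v_{0} + v_{4} = v_{1} + v_{3} + v_{5}  →  sig = ⟨2 | 1 1 1⟩
  P={0,1,2}:  v_{0} + v_{1} + v_{2} = v_{7}  →  sig = ⟨3 | 1⟩
  P={3,5,7}:  v_{3} + v_{5} + v_{7} = v_{0}  →  sig = ⟨3 | 1⟩
  P={1,2,3,5}:  v_{1} + v_{2} + v_{3} + v_{5} = 0  →  sig = ⟨4 | 0⟩
  P={1,3,5,6}:  v_{1} + v_{3} + v_{5} + v_{6} = v_{4}  →  sig = ⟨4 | 1⟩

Hence PRS(X_Σ) =
[⟨2 | 0⟩, ⟨2 | 1⟩, ⟨2 | 1⟩, ⟨2 | 1 1⟩, ⟨2 | 1 1 1⟩, ⟨3 | 1⟩, ⟨3 | 1⟩, ⟨4 | 0⟩, ⟨4 | 1⟩]


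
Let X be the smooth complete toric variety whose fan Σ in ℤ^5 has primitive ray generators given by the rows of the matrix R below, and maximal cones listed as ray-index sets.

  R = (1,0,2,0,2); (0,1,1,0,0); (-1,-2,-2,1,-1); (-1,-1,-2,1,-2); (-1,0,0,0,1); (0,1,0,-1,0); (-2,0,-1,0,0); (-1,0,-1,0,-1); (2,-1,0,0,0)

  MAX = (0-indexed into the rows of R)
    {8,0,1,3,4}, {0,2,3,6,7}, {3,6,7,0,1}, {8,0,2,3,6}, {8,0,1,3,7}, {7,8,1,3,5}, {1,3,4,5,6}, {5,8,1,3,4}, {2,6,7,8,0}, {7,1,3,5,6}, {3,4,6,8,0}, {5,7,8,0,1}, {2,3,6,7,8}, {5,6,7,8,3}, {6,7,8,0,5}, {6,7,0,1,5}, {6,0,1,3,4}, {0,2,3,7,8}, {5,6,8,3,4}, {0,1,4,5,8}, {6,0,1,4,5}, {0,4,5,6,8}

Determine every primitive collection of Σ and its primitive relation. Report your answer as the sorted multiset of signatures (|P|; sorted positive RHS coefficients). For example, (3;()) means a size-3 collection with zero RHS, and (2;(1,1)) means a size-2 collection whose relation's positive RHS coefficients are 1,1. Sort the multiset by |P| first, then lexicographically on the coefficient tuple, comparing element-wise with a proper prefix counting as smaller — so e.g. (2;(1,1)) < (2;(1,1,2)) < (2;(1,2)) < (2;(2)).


7 minimal non-faces of Δ(Σ) (on 9 rays):

  P={4,7}:  v_{4} + v_{7} = v_{6}  →  sig = (2;(1))
  P={1,2}:  v_{1} + v_{2} = v_{0} + v_{3} + v_{7}  →  sig = (2;(1,1,1))
  P={2,5}:  v_{2} + v_{5} = v_{6} + v_{7} + v_{8}  →  sig = (2;(1,1,1))
  P={2,4}:  v_{2} + v_{4} = v_{0} + v_{3} + 2·v_{6} + v_{8}  →  sig = (2;(1,1,1,2))
  P={0,3,5}:  v_{0} + v_{3} + v_{5} = 0  →  sig = (3;())
  P={1,6,8}:  v_{1} + v_{6} + v_{8} = 0  →  sig = (3;())
  P={0,3,6,7,8}:  v_{0} + v_{3} + v_{6} + v_{7} + v_{8} = v_{2}  →  sig = (5;(1))

so the primitive-relation signature multiset is
[(2;(1)), (2;(1,1,1)), (2;(1,1,1)), (2;(1,1,1,2)), (3;()), (3;()), (5;(1))]


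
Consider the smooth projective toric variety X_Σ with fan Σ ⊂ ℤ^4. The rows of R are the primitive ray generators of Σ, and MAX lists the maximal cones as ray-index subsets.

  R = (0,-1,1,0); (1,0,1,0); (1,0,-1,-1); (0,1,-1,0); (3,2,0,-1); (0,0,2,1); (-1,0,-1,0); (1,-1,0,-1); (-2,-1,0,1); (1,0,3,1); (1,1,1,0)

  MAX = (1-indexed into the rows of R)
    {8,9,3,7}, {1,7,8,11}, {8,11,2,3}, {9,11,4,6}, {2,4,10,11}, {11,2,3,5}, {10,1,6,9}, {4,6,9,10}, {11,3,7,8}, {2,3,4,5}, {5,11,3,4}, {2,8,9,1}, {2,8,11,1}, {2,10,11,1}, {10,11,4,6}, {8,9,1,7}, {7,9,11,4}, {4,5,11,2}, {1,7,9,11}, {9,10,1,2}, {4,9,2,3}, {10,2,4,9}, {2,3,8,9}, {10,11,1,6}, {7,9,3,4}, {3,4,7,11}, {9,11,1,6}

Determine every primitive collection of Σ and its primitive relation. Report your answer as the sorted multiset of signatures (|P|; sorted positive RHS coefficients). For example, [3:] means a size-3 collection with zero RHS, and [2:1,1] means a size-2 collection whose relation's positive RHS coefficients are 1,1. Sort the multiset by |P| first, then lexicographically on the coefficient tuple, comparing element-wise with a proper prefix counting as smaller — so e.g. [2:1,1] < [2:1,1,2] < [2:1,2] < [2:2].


22 minimal non-faces of Δ(Σ) (on 11 rays):

  P={1,4}:  v_{1} + v_{4} = 0  so sig = [2:]
  P={2,7}:  v_{2} + v_{7} = 0  so sig = [2:]
  P={1,3}:  v_{1} + v_{3} = v_{8}  so sig = [2:1]
  P={2,6}:  v_{2} + v_{6} = v_{10}  so sig = [2:1]
  P={3,6}:  v_{3} + v_{6} = v_{2}  so sig = [2:1]
  P={4,8}:  v_{4} + v_{8} = v_{3}  so sig = [2:1]
  P={7,10}:  v_{7} + v_{10} = v_{6}  so sig = [2:1]
  P={5,9}:  v_{5} + v_{9} = v_{2} + v_{4}  so sig = [2:1,1]
  P={6,7}:  v_{6} + v_{7} = v_{9} + v_{11}  so sig = [2:1,1]
  P={6,8}:  v_{6} + v_{8} = v_{1} + v_{2}  so sig = [2:1,1]
  P={1,5}:  v_{1} + v_{5} = v_{2} + v_{3} + v_{11}  so sig = [2:1,1,1]
  P={5,7}:  v_{5} + v_{7} = v_{3} + v_{4} + v_{11}  so sig = [2:1,1,1]
  P={5,6}:  v_{5} + v_{6} = 2·v_{2} + v_{4} + v_{11}  so sig = [2:1,1,2]
  P={5,8}:  v_{5} + v_{8} = v_{2} + 2·v_{3} + v_{11}  so sig = [2:1,1,2]
  P={5,10}:  v_{5} + v_{10} = 3·v_{2} + v_{4} + v_{11}  so sig = [2:1,1,3]
  P={8,10}:  v_{8} + v_{10} = v_{1} + 2·v_{2}  so sig = [2:1,2]
  P={3,10}:  v_{3} + v_{10} = 2·v_{2}  so sig = [2:2]
  P={3,9,11}:  v_{3} + v_{9} + v_{11} = 0  so sig = [3:]
  P={2,9,11}:  v_{2} + v_{9} + v_{11} = v_{6}  so sig = [3:1]
  P={8,9,11}:  v_{8} + v_{9} + v_{11} = v_{1}  so sig = [3:1]
  P={9,10,11}:  v_{9} + v_{10} + v_{11} = 2·v_{6}  so sig = [3:2]
  P={2,3,4,11}:  v_{2} + v_{3} + v_{4} + v_{11} = v_{5}  so sig = [4:1]

Hence PRS(X_Σ) =
{ [2:] ×2,  [2:1] ×5,  [2:1,1] ×3,  [2:1,1,1] ×2,  [2:1,1,2] ×2,  [2:1,1,3],  [2:1,2],  [2:2],  [3:],  [3:1] ×2,  [3:2],  [4:1] }
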